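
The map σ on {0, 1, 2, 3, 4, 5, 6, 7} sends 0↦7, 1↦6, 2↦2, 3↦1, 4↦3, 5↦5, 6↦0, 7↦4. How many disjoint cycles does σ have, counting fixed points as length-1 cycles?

3

Cycle decomposition: (0 7 4 3 1 6) (2) (5).
3 cycles.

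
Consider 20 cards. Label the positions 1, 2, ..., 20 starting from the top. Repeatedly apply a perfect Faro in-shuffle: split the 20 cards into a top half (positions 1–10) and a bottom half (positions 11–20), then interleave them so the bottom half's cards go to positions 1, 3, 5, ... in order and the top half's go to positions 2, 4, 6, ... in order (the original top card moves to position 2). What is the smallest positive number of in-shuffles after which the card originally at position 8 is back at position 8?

Follow position 8 under repeated in-shuffles:
8 → 16 → 11 → 1 → 2 → 4 → 8
It first returns after 6 in-shuffles.

6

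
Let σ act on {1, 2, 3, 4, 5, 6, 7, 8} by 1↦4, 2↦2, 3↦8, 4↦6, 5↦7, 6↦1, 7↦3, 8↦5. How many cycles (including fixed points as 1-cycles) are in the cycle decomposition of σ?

3

Cycle decomposition: (1 4 6) (2) (3 8 5 7).
3 cycles.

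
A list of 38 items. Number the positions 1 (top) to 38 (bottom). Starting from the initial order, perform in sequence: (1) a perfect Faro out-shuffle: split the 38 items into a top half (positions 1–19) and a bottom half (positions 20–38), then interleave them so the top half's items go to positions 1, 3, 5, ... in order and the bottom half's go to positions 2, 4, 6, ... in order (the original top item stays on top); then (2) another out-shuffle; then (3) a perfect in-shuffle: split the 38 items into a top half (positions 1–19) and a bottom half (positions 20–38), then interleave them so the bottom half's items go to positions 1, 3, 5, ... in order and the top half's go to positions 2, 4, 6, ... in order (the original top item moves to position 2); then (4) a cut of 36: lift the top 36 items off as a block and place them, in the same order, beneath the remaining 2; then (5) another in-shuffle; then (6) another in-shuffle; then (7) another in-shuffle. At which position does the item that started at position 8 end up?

12

Track the item from position 8 forward through each operation:
  after op 1 (out-shuffle): 8 → 15
  after op 2 (out-shuffle): 15 → 29
  after op 3 (in-shuffle): 29 → 19
  after op 4 (cut 36): 19 → 21
  after op 5 (in-shuffle): 21 → 3
  after op 6 (in-shuffle): 3 → 6
  after op 7 (in-shuffle): 6 → 12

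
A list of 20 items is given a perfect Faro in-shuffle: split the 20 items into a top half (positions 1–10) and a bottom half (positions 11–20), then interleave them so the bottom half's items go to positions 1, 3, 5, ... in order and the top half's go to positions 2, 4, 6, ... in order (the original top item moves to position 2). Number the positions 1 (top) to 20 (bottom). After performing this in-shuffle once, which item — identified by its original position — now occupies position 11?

16

Work backwards from position 11, undoing one in-shuffle at a time:
11 ← 16
So the item now at position 11 started at position 16.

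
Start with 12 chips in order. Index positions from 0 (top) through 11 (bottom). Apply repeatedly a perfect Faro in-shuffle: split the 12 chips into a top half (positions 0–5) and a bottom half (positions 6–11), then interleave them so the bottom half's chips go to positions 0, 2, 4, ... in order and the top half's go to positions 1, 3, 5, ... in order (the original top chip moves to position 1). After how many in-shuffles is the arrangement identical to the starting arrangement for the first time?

12

The in-shuffle permutes the 12 positions with cycle lengths [12].
Every chip is home exactly when every cycle has completed a whole number of laps, i.e. after lcm(12) = 12 in-shuffles.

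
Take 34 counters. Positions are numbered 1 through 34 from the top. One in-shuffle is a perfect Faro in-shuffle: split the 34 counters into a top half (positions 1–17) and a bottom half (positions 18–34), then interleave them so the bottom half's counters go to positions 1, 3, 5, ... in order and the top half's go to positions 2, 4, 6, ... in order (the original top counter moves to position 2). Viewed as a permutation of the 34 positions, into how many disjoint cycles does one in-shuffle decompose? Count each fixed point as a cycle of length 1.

Trace each unvisited position around until it returns:
(1 2 4 8 16 32 ... len 12) (3 6 12 24 13 26 ... len 12) (5 10 20) (7 14 28 21) (15 30 25)
5 cycles in total.

5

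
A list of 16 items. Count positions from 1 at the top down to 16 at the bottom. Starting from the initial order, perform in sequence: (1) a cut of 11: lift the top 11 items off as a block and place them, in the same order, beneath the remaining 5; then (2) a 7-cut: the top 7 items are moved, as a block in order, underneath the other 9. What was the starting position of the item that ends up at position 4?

6

Undo the operations in reverse order, starting from position 4:
  undo op 2 (cut 7): 4 ← 11
  undo op 1 (cut 11): 11 ← 6
So the item at position 4 came from original position 6.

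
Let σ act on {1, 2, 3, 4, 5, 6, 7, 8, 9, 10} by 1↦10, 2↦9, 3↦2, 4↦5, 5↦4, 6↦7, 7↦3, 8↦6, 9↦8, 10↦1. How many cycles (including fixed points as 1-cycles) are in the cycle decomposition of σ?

Cycle decomposition: (1 10) (2 9 8 6 7 3) (4 5).
3 cycles.

3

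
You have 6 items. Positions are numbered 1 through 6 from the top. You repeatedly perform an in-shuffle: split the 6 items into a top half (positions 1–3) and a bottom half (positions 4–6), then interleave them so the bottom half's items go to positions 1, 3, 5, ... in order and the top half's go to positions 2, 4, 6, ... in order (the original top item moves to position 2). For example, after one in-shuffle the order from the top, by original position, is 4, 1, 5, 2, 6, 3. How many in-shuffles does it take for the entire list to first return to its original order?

3

The in-shuffle permutes the 6 positions with cycle lengths [3, 3].
Every item is home exactly when every cycle has completed a whole number of laps, i.e. after lcm(3) = 3 in-shuffles.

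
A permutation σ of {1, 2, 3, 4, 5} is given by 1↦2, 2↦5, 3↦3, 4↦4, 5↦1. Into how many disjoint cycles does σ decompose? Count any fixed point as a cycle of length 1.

3

Cycle decomposition: (1 2 5) (3) (4).
3 cycles.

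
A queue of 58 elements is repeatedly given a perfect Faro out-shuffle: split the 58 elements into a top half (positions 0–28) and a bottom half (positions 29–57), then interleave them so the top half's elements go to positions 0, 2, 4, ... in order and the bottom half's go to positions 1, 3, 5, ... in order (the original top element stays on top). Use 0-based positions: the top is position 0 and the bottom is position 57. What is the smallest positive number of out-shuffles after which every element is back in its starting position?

18

The out-shuffle permutes the 58 positions with cycle lengths [1, 1, 2, 18, 18, 18].
Every element is home exactly when every cycle has completed a whole number of laps, i.e. after lcm(1, 2, 18) = 18 out-shuffles.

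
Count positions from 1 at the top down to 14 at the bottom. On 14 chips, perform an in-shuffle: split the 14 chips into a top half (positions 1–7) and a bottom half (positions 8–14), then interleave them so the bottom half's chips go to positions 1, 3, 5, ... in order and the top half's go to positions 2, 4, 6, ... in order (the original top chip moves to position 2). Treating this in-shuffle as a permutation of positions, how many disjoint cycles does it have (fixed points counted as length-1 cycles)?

4

Trace each unvisited position around until it returns:
(1 2 4 8) (3 6 12 9) (5 10) (7 14 13 11)
4 cycles in total.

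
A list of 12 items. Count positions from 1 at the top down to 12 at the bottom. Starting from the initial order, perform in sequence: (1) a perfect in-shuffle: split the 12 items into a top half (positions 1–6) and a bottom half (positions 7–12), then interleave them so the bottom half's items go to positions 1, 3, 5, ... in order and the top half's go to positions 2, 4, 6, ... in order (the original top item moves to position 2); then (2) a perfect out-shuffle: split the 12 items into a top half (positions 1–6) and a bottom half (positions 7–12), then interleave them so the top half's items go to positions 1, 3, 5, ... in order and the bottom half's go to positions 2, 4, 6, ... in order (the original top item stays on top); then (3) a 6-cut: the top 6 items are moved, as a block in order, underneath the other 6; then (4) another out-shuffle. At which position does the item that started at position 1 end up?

6

Track the item from position 1 forward through each operation:
  after op 1 (in-shuffle): 1 → 2
  after op 2 (out-shuffle): 2 → 3
  after op 3 (cut 6): 3 → 9
  after op 4 (out-shuffle): 9 → 6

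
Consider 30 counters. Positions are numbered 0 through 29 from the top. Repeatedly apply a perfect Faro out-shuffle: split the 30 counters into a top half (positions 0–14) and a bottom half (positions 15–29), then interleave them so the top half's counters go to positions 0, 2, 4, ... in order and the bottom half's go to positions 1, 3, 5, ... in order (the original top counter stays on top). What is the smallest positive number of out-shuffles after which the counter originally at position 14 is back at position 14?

Follow position 14 under repeated out-shuffles:
14 → 28 → 27 → 25 → 21 → 13 → 26 → 23 → ... → 14 (length 28)
It first returns after 28 out-shuffles.

28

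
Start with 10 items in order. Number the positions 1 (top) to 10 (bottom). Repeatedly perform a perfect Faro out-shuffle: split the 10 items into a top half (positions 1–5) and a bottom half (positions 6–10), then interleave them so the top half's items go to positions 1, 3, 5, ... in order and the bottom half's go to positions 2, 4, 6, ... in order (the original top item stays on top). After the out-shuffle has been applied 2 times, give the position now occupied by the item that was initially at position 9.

6

Track the item's position through each out-shuffle:
9 → 8 → 6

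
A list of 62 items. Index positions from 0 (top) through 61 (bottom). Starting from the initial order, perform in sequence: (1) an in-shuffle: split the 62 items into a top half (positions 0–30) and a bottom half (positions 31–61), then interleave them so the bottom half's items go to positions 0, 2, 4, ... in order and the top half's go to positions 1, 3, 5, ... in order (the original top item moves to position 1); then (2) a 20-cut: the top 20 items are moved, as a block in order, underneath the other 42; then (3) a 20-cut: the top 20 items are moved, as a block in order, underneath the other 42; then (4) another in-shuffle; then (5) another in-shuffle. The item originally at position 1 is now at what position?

40

Track the item from position 1 forward through each operation:
  after op 1 (in-shuffle): 1 → 3
  after op 2 (cut 20): 3 → 45
  after op 3 (cut 20): 45 → 25
  after op 4 (in-shuffle): 25 → 51
  after op 5 (in-shuffle): 51 → 40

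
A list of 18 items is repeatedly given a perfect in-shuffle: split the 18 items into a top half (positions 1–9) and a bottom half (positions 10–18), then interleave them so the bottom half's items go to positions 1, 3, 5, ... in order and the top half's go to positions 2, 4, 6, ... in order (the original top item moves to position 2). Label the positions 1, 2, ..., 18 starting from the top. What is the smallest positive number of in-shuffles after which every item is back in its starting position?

18

The in-shuffle permutes the 18 positions with cycle lengths [18].
Every item is home exactly when every cycle has completed a whole number of laps, i.e. after lcm(18) = 18 in-shuffles.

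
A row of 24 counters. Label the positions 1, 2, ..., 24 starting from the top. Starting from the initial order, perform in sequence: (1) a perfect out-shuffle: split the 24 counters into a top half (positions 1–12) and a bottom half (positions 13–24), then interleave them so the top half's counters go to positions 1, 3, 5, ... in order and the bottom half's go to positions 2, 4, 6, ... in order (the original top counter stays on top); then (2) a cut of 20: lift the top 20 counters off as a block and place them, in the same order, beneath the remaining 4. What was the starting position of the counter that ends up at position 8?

Undo the operations in reverse order, starting from position 8:
  undo op 2 (cut 20): 8 ← 4
  undo op 1 (out-shuffle, from bottom half): 4 ← 14
So the counter at position 8 came from original position 14.

14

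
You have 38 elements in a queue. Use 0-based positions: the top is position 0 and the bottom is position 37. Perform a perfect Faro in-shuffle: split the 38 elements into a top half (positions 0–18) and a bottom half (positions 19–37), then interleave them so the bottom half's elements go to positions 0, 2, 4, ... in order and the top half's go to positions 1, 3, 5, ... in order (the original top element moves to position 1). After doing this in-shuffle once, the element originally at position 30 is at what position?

Track the element's position through each in-shuffle:
30 → 22

22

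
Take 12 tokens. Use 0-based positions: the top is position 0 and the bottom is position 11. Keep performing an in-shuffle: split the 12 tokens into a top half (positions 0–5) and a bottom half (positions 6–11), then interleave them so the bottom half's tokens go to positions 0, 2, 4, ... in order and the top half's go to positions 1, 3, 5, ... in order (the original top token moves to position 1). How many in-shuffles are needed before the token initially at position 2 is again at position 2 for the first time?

12

Follow position 2 under repeated in-shuffles:
2 → 5 → 11 → 10 → 8 → 4 → 9 → 6 → 0 → 1 → 3 → 7 → 2
It first returns after 12 in-shuffles.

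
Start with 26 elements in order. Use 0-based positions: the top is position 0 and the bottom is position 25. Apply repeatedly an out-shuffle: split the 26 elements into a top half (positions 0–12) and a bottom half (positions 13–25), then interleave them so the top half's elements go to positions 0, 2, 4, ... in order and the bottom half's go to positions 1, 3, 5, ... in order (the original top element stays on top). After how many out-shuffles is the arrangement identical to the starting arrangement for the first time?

The out-shuffle permutes the 26 positions with cycle lengths [1, 1, 4, 20].
Every element is home exactly when every cycle has completed a whole number of laps, i.e. after lcm(1, 4, 20) = 20 out-shuffles.

20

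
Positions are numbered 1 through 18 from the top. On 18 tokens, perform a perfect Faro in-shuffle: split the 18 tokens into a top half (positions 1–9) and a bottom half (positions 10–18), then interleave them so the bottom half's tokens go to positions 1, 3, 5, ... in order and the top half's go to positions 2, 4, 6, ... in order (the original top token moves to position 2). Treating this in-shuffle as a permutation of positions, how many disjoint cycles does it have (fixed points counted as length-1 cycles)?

Trace each unvisited position around until it returns:
(1 2 4 8 16 13 ... len 18)
1 cycle in total.

1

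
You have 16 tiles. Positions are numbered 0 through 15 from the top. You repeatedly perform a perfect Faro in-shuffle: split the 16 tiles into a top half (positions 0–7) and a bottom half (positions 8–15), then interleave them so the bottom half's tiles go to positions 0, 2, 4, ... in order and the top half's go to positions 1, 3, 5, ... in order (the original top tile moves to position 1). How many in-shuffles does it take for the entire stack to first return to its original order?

8

The in-shuffle permutes the 16 positions with cycle lengths [8, 8].
Every tile is home exactly when every cycle has completed a whole number of laps, i.e. after lcm(8) = 8 in-shuffles.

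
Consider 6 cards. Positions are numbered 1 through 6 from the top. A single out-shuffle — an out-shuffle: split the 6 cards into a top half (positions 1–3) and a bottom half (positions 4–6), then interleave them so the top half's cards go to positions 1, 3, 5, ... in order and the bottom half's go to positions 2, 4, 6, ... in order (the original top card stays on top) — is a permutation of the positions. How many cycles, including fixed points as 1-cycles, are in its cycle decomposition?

3

Trace each unvisited position around until it returns:
(1) (2 3 5 4) (6)
3 cycles in total.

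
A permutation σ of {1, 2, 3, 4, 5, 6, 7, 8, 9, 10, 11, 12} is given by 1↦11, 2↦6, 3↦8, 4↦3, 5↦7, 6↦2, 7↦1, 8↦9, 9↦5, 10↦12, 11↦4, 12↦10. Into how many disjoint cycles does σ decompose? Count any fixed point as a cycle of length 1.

3

Cycle decomposition: (1 11 4 3 8 9 5 7) (2 6) (10 12).
3 cycles.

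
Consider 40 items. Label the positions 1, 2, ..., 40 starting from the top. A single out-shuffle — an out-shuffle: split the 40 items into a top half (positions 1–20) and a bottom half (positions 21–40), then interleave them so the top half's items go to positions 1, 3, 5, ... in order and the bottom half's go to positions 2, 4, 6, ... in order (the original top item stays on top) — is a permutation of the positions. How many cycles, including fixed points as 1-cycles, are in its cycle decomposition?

6

Trace each unvisited position around until it returns:
(1) (2 3 5 9 17 33 ... len 12) (4 7 13 25 10 19 ... len 12) (8 15 29 18 35 30 ... len 12) (14 27) (40)
6 cycles in total.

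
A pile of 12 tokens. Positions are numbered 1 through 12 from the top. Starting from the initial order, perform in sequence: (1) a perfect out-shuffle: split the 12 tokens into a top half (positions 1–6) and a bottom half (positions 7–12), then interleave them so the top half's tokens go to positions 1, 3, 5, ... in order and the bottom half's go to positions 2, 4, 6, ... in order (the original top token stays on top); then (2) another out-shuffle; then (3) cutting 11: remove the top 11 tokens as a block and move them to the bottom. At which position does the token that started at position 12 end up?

1

Track the token from position 12 forward through each operation:
  after op 1 (out-shuffle): 12 → 12
  after op 2 (out-shuffle): 12 → 12
  after op 3 (cut 11): 12 → 1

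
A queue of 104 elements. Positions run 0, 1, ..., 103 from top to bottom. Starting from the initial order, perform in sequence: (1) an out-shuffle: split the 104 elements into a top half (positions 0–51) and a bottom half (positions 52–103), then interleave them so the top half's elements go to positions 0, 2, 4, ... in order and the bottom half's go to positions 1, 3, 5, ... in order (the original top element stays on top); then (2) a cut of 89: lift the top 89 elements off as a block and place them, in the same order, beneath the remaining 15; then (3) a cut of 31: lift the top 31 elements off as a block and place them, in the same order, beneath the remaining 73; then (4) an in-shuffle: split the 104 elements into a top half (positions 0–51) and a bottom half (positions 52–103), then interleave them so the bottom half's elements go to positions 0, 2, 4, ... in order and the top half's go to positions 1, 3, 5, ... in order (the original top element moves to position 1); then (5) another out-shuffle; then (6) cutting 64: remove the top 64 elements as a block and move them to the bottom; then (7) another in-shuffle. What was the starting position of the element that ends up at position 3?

3

Undo the operations in reverse order, starting from position 3:
  undo op 7 (in-shuffle, from top half): 3 ← 1
  undo op 6 (cut 64): 1 ← 65
  undo op 5 (out-shuffle, from bottom half): 65 ← 84
  undo op 4 (in-shuffle, from bottom half): 84 ← 94
  undo op 3 (cut 31): 94 ← 21
  undo op 2 (cut 89): 21 ← 6
  undo op 1 (out-shuffle, from top half): 6 ← 3
So the element at position 3 came from original position 3.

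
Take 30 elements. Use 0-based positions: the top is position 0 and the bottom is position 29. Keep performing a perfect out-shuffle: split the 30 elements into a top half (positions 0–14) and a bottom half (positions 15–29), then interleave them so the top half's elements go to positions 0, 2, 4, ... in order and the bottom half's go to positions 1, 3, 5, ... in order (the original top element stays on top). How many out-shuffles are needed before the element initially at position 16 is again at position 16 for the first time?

28

Follow position 16 under repeated out-shuffles:
16 → 3 → 6 → 12 → 24 → 19 → 9 → 18 → ... → 16 (length 28)
It first returns after 28 out-shuffles.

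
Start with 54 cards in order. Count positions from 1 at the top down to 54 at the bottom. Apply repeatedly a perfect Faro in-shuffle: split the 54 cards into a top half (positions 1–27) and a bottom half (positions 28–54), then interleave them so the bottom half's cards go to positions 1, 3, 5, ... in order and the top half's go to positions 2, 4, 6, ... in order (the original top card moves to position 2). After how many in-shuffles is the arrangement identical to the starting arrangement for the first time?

20

The in-shuffle permutes the 54 positions with cycle lengths [4, 10, 20, 20].
Every card is home exactly when every cycle has completed a whole number of laps, i.e. after lcm(4, 10, 20) = 20 in-shuffles.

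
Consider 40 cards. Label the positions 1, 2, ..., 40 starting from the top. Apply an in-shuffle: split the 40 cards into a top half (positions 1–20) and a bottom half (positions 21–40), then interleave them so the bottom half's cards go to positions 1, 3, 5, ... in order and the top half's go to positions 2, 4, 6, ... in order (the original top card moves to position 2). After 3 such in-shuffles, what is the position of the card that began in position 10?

Track the card's position through each in-shuffle:
10 → 20 → 40 → 39

39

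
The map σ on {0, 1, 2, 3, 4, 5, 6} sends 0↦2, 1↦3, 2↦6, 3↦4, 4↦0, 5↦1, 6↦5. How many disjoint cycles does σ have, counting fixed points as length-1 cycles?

Cycle decomposition: (0 2 6 5 1 3 4).
1 cycle.

1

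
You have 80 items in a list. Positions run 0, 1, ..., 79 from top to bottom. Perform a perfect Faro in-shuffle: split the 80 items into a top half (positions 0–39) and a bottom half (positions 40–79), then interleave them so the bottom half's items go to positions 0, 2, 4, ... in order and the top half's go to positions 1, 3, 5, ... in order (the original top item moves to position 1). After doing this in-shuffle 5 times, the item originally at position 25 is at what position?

21

Track the item's position through each in-shuffle:
25 → 51 → 22 → 45 → 10 → 21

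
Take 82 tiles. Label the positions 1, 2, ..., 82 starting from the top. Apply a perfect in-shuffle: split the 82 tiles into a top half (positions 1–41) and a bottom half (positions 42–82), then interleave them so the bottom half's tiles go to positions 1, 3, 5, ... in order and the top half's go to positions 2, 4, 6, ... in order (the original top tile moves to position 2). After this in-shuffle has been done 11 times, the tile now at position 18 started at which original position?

Work backwards from position 18, undoing one in-shuffle at a time:
18 ← 9 ← 46 ← 23 ← 53 ← 68 ← 34 ← 17 ← 50 ← 25 ← 54 ← 27
So the tile now at position 18 started at position 27.

27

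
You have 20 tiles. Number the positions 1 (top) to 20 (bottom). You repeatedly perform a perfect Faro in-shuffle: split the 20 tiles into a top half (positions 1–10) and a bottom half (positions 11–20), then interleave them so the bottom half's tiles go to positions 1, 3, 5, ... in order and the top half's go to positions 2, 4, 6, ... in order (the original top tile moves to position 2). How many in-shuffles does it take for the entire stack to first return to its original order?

The in-shuffle permutes the 20 positions with cycle lengths [2, 3, 3, 6, 6].
Every tile is home exactly when every cycle has completed a whole number of laps, i.e. after lcm(2, 3, 6) = 6 in-shuffles.

6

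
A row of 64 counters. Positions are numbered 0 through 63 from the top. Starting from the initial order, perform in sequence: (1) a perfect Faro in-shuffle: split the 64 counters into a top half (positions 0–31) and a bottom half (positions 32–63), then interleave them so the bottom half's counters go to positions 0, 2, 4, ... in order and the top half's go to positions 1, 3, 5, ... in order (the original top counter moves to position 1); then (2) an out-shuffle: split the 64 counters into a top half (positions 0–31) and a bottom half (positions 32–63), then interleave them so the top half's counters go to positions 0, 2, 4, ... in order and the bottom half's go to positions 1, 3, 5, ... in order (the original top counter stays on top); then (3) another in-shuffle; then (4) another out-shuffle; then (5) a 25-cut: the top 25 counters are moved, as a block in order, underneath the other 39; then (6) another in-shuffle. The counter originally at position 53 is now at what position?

Track the counter from position 53 forward through each operation:
  after op 1 (in-shuffle): 53 → 42
  after op 2 (out-shuffle): 42 → 21
  after op 3 (in-shuffle): 21 → 43
  after op 4 (out-shuffle): 43 → 23
  after op 5 (cut 25): 23 → 62
  after op 6 (in-shuffle): 62 → 60

60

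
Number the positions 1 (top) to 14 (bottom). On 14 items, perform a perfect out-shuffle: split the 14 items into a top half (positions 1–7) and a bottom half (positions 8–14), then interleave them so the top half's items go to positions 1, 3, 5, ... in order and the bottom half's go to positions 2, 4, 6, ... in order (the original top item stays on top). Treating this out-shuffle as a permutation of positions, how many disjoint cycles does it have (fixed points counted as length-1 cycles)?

3

Trace each unvisited position around until it returns:
(1) (2 3 5 9 4 7 ... len 12) (14)
3 cycles in total.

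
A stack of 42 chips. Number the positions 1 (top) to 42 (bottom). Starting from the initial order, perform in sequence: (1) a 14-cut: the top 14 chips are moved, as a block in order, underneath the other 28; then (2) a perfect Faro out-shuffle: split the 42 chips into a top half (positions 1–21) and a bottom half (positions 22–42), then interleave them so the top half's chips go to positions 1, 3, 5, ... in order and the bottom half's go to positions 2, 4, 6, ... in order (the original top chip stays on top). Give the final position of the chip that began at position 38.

6

Track the chip from position 38 forward through each operation:
  after op 1 (cut 14): 38 → 24
  after op 2 (out-shuffle): 24 → 6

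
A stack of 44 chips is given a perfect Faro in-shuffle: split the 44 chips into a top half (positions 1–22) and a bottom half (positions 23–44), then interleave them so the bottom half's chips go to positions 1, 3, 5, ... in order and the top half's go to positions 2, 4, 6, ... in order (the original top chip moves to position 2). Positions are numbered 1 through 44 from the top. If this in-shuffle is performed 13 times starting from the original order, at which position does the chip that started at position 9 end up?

18

Track position through each in-shuffle: 9 → 18 → 36 → 27 → 9 → ... (continuing for 13 shuffles total) → 18.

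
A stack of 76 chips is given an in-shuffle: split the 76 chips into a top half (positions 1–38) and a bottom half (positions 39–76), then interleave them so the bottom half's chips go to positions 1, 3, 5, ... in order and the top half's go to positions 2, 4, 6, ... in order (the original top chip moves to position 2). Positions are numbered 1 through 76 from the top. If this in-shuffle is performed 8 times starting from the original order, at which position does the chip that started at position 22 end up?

Track the chip's position through each in-shuffle:
22 → 44 → 11 → 22 → 44 → 11 → 22 → 44 → 11

11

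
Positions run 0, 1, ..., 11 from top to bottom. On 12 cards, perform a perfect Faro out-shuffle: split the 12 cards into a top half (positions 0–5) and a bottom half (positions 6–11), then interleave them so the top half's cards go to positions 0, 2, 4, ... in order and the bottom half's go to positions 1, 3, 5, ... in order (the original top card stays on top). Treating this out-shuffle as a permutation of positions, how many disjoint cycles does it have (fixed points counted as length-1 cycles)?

Trace each unvisited position around until it returns:
(0) (1 2 4 8 5 10 9 7 3 6) (11)
3 cycles in total.

3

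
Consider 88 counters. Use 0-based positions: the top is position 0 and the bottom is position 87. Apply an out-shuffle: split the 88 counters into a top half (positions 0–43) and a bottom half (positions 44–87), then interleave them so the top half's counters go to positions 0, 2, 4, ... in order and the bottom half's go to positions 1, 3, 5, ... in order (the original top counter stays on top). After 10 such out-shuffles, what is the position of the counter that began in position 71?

59

Track the counter's position through each out-shuffle:
71 → 55 → 23 → 46 → 5 → 10 → 20 → 40 → 80 → 73 → 59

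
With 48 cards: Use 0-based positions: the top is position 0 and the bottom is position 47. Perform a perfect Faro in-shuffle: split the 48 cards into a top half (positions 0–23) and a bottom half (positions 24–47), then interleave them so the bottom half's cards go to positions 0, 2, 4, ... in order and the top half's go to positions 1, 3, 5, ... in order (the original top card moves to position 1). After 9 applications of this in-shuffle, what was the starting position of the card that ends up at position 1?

Work backwards from position 1, undoing one in-shuffle at a time:
1 ← 0 ← 24 ← 36 ← 42 ← 45 ← 22 ← 35 ← 17 ← 8
So the card now at position 1 started at position 8.

8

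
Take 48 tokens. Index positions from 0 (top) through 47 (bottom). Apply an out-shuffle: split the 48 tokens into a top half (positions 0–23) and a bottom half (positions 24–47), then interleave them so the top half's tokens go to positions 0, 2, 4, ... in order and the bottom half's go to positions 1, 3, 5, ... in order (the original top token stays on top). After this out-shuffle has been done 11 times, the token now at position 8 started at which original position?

9

Work backwards from position 8, undoing one out-shuffle at a time:
8 ← 4 ← 2 ← 1 ← 24 ← 12 ← 6 ← 3 ← 25 ← 36 ← 18 ← 9
So the token now at position 8 started at position 9.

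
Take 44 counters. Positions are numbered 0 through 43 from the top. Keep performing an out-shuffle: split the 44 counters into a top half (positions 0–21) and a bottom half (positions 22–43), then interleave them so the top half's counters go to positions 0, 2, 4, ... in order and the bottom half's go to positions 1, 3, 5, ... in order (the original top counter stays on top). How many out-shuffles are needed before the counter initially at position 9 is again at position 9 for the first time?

Follow position 9 under repeated out-shuffles:
9 → 18 → 36 → 29 → 15 → 30 → 17 → 34 → 25 → 7 → 14 → 28 → 13 → 26 → 9
It first returns after 14 out-shuffles.

14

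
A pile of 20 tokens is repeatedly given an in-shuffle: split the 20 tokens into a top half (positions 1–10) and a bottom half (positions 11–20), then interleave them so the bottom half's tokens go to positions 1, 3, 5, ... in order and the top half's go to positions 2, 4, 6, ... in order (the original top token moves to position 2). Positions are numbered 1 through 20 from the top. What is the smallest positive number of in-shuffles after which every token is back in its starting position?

The in-shuffle permutes the 20 positions with cycle lengths [2, 3, 3, 6, 6].
Every token is home exactly when every cycle has completed a whole number of laps, i.e. after lcm(2, 3, 6) = 6 in-shuffles.

6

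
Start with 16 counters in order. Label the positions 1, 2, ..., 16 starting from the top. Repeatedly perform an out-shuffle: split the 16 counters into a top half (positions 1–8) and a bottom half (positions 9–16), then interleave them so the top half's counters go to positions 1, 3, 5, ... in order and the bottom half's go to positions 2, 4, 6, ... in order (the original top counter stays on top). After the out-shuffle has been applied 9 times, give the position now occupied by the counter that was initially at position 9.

2

Track the counter's position through each out-shuffle:
9 → 2 → 3 → 5 → 9 → 2 → 3 → 5 → 9 → 2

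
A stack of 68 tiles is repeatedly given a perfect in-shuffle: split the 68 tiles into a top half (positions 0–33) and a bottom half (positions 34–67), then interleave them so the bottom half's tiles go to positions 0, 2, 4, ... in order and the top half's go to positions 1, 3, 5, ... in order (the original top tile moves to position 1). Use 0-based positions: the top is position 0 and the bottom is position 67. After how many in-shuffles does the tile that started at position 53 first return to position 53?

11

Follow position 53 under repeated in-shuffles:
53 → 38 → 8 → 17 → 35 → 2 → 5 → 11 → 23 → 47 → 26 → 53
It first returns after 11 in-shuffles.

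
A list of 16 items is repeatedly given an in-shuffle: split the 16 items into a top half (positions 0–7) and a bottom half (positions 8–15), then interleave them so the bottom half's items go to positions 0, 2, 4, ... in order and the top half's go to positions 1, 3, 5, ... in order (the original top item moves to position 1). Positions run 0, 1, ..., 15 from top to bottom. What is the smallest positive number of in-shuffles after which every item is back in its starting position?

The in-shuffle permutes the 16 positions with cycle lengths [8, 8].
Every item is home exactly when every cycle has completed a whole number of laps, i.e. after lcm(8) = 8 in-shuffles.

8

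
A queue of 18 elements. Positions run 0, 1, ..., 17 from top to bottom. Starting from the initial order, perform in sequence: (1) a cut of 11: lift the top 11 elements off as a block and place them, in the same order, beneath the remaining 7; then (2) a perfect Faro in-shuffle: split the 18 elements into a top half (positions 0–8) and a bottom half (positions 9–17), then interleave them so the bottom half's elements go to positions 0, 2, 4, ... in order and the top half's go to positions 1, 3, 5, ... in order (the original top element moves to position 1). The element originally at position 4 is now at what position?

4

Track the element from position 4 forward through each operation:
  after op 1 (cut 11): 4 → 11
  after op 2 (in-shuffle): 11 → 4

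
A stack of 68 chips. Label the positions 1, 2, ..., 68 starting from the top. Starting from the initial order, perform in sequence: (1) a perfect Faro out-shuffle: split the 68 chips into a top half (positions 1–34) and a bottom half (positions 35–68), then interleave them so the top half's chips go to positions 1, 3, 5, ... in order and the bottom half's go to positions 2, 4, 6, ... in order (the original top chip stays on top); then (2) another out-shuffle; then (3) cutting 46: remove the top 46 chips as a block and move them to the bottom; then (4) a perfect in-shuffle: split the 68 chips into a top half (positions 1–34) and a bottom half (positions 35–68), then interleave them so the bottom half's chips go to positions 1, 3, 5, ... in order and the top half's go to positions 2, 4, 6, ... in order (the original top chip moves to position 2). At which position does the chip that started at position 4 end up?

Track the chip from position 4 forward through each operation:
  after op 1 (out-shuffle): 4 → 7
  after op 2 (out-shuffle): 7 → 13
  after op 3 (cut 46): 13 → 35
  after op 4 (in-shuffle): 35 → 1

1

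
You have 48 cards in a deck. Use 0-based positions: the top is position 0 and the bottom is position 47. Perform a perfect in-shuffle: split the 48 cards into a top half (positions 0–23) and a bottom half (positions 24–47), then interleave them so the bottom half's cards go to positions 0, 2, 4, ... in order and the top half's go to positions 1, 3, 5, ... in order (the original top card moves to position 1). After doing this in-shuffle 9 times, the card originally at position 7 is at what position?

Track the card's position through each in-shuffle:
7 → 15 → 31 → 14 → 29 → 10 → 21 → 43 → 38 → 28

28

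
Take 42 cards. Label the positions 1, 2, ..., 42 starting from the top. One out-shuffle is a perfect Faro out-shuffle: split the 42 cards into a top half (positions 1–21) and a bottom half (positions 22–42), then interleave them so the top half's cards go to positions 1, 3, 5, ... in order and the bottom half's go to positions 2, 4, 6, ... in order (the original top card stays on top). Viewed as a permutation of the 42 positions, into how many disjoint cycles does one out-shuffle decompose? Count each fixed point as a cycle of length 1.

Trace each unvisited position around until it returns:
(1) (2 3 5 9 17 33 ... len 20) (4 7 13 25 8 15 ... len 20) (42)
4 cycles in total.

4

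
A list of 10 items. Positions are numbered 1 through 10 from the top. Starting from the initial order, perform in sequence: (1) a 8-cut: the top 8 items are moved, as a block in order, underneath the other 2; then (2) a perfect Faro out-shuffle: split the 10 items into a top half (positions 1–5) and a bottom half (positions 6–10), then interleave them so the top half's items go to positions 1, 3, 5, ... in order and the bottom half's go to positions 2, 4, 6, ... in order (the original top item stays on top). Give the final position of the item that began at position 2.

Track the item from position 2 forward through each operation:
  after op 1 (cut 8): 2 → 4
  after op 2 (out-shuffle): 4 → 7

7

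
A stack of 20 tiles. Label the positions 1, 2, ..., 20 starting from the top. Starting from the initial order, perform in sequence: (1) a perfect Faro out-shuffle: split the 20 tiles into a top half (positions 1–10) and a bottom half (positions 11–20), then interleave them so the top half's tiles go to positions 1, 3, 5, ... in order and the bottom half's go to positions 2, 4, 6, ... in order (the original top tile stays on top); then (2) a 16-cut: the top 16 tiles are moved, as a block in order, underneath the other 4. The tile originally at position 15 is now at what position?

14

Track the tile from position 15 forward through each operation:
  after op 1 (out-shuffle): 15 → 10
  after op 2 (cut 16): 10 → 14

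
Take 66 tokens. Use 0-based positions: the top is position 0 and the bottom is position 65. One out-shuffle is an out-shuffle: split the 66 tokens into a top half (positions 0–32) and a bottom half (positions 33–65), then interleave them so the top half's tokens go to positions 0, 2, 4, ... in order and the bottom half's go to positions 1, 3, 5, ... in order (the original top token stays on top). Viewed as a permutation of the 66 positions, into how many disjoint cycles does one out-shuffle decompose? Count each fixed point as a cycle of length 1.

Trace each unvisited position around until it returns:
(0) (1 2 4 8 16 32 ... len 12) (3 6 12 24 48 31 ... len 12) (5 10 20 40 15 30 ... len 12) (7 14 28 56 47 29 ... len 12) (11 22 44 23 46 27 ... len 12) (13 26 52 39) (65)
8 cycles in total.

8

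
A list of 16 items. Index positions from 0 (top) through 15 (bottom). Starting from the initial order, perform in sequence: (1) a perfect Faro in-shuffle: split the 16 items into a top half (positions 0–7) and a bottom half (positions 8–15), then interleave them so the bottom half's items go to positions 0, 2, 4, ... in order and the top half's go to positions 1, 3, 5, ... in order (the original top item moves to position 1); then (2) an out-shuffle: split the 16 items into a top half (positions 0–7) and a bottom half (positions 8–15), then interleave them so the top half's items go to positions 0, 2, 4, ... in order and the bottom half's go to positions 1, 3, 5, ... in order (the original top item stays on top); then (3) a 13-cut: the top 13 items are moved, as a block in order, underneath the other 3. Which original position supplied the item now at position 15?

11

Undo the operations in reverse order, starting from position 15:
  undo op 3 (cut 13): 15 ← 12
  undo op 2 (out-shuffle, from top half): 12 ← 6
  undo op 1 (in-shuffle, from bottom half): 6 ← 11
So the item at position 15 came from original position 11.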